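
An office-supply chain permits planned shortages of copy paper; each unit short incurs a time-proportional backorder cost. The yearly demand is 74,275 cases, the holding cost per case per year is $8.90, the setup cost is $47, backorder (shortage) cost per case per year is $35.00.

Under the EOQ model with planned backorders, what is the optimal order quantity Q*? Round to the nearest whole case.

Basic EOQ = √(2·74,275·47/8.9) = 885.707
Backorder adjustment √((H+b)/b) = √((8.9+35)/35) = 1.1199
Q* = 885.707 × 1.1199 ≈ 991.95

992 cases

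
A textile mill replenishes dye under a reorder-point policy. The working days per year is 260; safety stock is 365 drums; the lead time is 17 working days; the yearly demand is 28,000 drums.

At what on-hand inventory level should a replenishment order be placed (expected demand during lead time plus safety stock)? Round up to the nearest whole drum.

2,196 drums

Daily demand d = 28,000 / 260 = 107.692 drums/day
Demand during lead time = 107.692 × 17 = 1,830.77
Reorder point = 1,830.77 + 365 = 2,195.77 → round up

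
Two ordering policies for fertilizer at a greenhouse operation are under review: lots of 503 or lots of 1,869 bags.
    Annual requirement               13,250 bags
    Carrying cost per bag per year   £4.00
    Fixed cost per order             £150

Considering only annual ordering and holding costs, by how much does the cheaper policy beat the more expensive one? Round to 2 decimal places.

£155.89

TC(Q) = (D/Q)S + (Q/2)H
TC(503) = (13,250/503)×150 + (503/2)×4 = £4,957.29
TC(1,869) = (13,250/1,869)×150 + (1,869/2)×4 = £4,801.40
Lots of 1,869 are cheaper by £155.89.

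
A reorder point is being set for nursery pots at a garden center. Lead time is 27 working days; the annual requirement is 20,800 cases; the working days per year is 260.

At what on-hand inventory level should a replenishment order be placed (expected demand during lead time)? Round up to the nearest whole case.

2,160 cases

Daily demand d = 20,800 / 260 = 80.000 cases/day
Demand during lead time = 80.000 × 27 = 2,160.00
Reorder point = 2,160.00 → round up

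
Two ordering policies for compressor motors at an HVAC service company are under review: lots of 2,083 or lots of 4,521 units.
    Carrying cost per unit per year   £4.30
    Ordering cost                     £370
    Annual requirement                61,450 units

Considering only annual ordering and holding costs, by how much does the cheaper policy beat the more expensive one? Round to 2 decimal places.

Annual cost at Q: ordering D·S/Q plus holding Q·H/2.
TC(2,083) = (61,450/2,083)×370 + (2,083/2)×4.3 = £15,393.72
TC(4,521) = (61,450/4,521)×370 + (4,521/2)×4.3 = £14,749.24
Cheaper: Q = 4,521.  Difference = £644.48

£644.48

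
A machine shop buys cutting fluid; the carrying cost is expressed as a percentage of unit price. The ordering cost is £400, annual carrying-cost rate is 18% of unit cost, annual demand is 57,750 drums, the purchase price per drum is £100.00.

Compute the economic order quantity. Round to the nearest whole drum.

1,602 drums

Carrying cost H = £100 × 18% = £18.0000/drum/yr
Optimal lot size Q* = (2 × 57,750 × £400 / £18)^½ ≈ 1,602.08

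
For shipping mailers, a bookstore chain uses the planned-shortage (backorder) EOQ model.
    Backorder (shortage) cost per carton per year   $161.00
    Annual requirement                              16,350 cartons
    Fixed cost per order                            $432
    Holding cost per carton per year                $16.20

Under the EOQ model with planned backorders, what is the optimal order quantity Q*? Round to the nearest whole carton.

980 cartons

Basic EOQ = √(2·16,350·432/16.2) = 933.809
Backorder adjustment √((H+b)/b) = √((16.2+161)/161) = 1.0491
Q* = 933.809 × 1.0491 ≈ 979.66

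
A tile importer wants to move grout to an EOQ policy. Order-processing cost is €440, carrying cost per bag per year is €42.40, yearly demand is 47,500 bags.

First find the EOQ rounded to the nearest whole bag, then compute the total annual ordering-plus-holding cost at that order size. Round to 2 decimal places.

€42,098.93

EOQ = √(2DS/H) = √(2 × 47,500 × 440 / 42.4)
    = √(985,849.06) ≈ 992.90 → Q = 993 bags
Orders/yr = 47,500/993 = 47.835; ordering cost = 47.835 × €440 = €21,047.33
Average inventory = 993/2 = 496.5; holding cost = 496.5 × €42.4 = €21,051.60
Total = €21,047.33 + €21,051.60 = €42,098.93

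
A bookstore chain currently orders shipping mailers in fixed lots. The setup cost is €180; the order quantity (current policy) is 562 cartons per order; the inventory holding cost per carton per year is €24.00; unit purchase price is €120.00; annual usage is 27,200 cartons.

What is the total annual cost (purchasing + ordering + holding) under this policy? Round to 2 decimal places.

Ordering: D/Q × S = 27,200/562 × €180 = €8,711.74
Holding:  Q/2 × H = 562/2 × €24 = €6,744.00
Purchase cost = D·C = 27,200 × 120 = €3,264,000.00
Total = €8,711.74 + €6,744.00 + €3,264,000.00 = €3,279,455.74

€3,279,455.74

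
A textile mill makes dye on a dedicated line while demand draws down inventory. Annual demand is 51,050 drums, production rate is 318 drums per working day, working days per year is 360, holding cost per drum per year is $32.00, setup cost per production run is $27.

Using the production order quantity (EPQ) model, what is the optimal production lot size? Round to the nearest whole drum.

d = 51,050/360 = 141.8056 drums/day;  effective holding cost H(1 − d/p) = 32·(1 − 141.8056/318) = 17.73026
Q* = √(2DS / H_eff) = √(2·51,050·27 / 17.73026) ≈ 394.31

394 drums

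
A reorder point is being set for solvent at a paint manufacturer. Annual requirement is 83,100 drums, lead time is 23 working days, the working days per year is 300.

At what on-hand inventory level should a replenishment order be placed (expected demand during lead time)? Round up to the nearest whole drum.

6,371 drums

Daily demand d = 83,100 / 300 = 277.000 drums/day
Demand during lead time = 277.000 × 23 = 6,371.00
Reorder point = 6,371.00 → round up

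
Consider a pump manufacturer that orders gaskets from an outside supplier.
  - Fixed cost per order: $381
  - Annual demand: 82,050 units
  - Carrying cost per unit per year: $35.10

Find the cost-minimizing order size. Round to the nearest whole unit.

EOQ = √(2DS/H) = √(2 × 82,050 × 381 / 35.1)
    = √(1,781,256.41) ≈ 1,334.64

1,335 units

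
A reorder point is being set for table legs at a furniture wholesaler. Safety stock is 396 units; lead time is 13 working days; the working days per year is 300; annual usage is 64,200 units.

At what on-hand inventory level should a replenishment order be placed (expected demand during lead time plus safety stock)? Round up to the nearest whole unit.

3,178 units

Daily demand d = 64,200 / 300 = 214.000 units/day
Demand during lead time = 214.000 × 13 = 2,782.00
Reorder point = 2,782.00 + 396 = 3,178.00 → round up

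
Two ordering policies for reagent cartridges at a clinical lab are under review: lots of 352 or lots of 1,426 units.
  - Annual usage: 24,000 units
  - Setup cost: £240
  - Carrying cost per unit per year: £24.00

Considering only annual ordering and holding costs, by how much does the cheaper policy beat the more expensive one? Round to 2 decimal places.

£563.63

Annual cost at Q: ordering D·S/Q plus holding Q·H/2.
TC(352) = (24,000/352)×240 + (352/2)×24 = £20,587.64
TC(1,426) = (24,000/1,426)×240 + (1,426/2)×24 = £21,151.27
|ΔTC| = |£20,587.64 − £21,151.27| = £563.63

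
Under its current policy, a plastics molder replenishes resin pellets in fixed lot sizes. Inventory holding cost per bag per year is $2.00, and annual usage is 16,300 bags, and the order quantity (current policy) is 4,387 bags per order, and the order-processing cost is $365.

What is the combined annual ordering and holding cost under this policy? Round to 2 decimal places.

$5,743.17

Ordering: D/Q × S = 16,300/4,387 × $365 = $1,356.17
Holding:  Q/2 × H = 4,387/2 × $2 = $4,387.00
Total = $1,356.17 + $4,387.00 = $5,743.17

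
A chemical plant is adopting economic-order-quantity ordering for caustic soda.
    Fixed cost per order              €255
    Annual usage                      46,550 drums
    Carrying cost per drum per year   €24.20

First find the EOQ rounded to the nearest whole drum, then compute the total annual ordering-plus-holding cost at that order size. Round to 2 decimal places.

€23,969.15

2DS/H = 2·46,550·255/24.2 = 981,012.40
EOQ = √981,012.40 ≈ 990.46 → Q = 990 drums
Orders/yr = 46,550/990 = 47.020; ordering cost = 47.020 × €255 = €11,990.15
Average inventory = 990/2 = 495; holding cost = 495 × €24.2 = €11,979.00
Total = €11,990.15 + €11,979.00 = €23,969.15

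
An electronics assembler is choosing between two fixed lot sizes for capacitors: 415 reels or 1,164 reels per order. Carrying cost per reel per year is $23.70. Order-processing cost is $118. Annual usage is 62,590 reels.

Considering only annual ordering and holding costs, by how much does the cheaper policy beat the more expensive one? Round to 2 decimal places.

$2,575.99

Annual cost at Q: ordering D·S/Q plus holding Q·H/2.
TC(415) = (62,590/415)×118 + (415/2)×23.7 = $22,714.42
TC(1,164) = (62,590/1,164)×118 + (1,164/2)×23.7 = $20,138.43
|ΔTC| = |$22,714.42 − $20,138.43| = $2,575.99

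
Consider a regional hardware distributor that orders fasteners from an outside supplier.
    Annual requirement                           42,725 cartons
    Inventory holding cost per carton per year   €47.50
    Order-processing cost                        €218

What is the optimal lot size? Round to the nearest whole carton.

Q* = √(2·D·S / H) = √(2·42,725·218 / 47.5) = √392,170.5 ≈ 626.24

626 cartons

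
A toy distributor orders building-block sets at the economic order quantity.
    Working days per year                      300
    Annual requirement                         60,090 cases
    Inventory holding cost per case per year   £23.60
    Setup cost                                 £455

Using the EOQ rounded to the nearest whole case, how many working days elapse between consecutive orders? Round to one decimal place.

Optimal lot size Q* = (2 × 60,090 × £455 / £23.6)^½ ≈ 1,522.18 → Q = 1,522 cases
T = Q/D × 300 days = 1,522/60,090 × 300 = 7.599 days

7.6 days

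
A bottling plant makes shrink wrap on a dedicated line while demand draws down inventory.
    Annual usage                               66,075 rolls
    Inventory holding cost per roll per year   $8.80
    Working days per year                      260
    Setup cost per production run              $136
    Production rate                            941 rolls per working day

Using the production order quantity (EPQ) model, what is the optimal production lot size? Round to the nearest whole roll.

1,673 rolls

Daily demand d = 66,075/260 = 254.135; p = 941; 1 − d/p = 0.72993
EPQ = √(2DS / (H(1 − d/p)))
    = √(2 × 66,075 × 136 / (8.8 × 0.72993)) ≈ 1,672.71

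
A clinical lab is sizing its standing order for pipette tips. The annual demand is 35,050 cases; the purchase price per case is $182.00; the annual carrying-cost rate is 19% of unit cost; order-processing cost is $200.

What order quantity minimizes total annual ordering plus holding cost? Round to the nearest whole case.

H = i·C = 0.19 × $182 = $34.5800 per case-year
2DS/H = 2·35,050·200/34.58 = 405,436.67
EOQ = √405,436.67 ≈ 636.74

637 cases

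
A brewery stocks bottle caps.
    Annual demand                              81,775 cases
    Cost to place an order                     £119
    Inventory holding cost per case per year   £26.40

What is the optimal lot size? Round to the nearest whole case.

859 cases

Optimal lot size Q* = (2 × 81,775 × £119 / £26.4)^½ ≈ 858.61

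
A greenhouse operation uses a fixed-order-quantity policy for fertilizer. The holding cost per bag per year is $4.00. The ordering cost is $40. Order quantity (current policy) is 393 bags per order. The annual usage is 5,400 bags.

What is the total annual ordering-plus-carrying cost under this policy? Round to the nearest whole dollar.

$1,336

Orders/yr = 5,400/393 = 13.740; ordering cost = 13.740 × $40 = $549.62
Average inventory = 393/2 = 196.5; holding cost = 196.5 × $4 = $786.00
Total = $549.62 + $786.00 = $1,335.62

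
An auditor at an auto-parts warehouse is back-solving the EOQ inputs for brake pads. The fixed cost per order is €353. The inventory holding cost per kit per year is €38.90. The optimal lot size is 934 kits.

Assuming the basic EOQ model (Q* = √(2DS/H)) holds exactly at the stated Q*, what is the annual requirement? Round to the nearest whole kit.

48,066 kits per year

From Q* = √(2DS/H) ⇒ Q*² = 2DS/H.
D = Q²H / (2S) = 934² × 38.9 / (2 × 353) = 48,066.07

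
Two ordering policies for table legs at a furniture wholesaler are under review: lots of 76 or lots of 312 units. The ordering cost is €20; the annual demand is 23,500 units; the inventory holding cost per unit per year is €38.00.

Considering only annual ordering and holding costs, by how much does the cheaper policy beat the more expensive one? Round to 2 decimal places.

€193.80

Annual cost at Q: ordering D·S/Q plus holding Q·H/2.
TC(76) = (23,500/76)×20 + (76/2)×38 = €7,628.21
TC(312) = (23,500/312)×20 + (312/2)×38 = €7,434.41
Lots of 312 are cheaper by €193.80.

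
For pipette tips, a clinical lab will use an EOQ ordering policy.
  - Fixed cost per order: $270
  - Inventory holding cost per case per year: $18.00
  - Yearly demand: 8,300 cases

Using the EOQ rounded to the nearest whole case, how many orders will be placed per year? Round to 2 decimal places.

16.63 orders per year

Q* = √(2·D·S / H) = √(2·8,300·270 / 18) = √249,000.0 ≈ 499.00 → Q = 499
N = D/Q = 8,300/499 ≈ 16.633 orders/yr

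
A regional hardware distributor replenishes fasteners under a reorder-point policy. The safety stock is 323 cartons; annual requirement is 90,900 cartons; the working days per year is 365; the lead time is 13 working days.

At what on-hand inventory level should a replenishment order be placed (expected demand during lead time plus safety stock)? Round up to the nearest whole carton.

Daily demand d = 90,900 / 365 = 249.041 cartons/day
Demand during lead time = 249.041 × 13 = 3,237.53
Reorder point = 3,237.53 + 323 = 3,560.53 → round up

3,561 cartons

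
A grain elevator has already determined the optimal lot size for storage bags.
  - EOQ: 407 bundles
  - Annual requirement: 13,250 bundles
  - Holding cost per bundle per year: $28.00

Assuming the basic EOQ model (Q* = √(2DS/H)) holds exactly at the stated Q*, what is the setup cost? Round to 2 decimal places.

$175.03

EOQ relation: Q² = 2DS/H, so rearrange for the unknown.
S = Q²H / (2D) = 407² × 28 / (2 × 13,250) = 175.0254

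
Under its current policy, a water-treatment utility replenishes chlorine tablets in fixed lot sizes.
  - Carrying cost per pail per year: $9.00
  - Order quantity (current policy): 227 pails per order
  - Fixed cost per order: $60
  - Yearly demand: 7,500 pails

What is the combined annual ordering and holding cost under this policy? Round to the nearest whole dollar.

$3,004

Orders/yr = 7,500/227 = 33.040; ordering cost = 33.040 × $60 = $1,982.38
Average inventory = 227/2 = 113.5; holding cost = 113.5 × $9 = $1,021.50
Total = $1,982.38 + $1,021.50 = $3,003.88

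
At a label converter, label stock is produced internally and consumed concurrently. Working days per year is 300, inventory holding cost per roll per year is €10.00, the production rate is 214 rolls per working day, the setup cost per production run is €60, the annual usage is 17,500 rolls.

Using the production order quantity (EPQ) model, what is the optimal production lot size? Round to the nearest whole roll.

Daily demand d = 17,500/300 = 58.333; p = 214; 1 − d/p = 0.72741
EPQ = √(2DS / (H(1 − d/p)))
    = √(2 × 17,500 × 60 / (10 × 0.72741)) ≈ 537.30

537 rolls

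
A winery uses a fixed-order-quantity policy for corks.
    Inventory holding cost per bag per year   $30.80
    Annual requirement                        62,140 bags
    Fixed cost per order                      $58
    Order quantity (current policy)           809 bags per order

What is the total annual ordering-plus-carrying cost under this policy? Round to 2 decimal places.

Orders/yr = 62,140/809 = 76.811; ordering cost = 76.811 × $58 = $4,455.03
Average inventory = 809/2 = 404.5; holding cost = 404.5 × $30.8 = $12,458.60
Total = $4,455.03 + $12,458.60 = $16,913.63

$16,913.63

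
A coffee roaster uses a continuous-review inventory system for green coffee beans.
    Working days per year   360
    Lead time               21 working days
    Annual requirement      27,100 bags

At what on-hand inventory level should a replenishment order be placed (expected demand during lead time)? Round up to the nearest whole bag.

Daily demand d = 27,100 / 360 = 75.278 bags/day
Demand during lead time = 75.278 × 21 = 1,580.83
Reorder point = 1,580.83 → round up

1,581 bags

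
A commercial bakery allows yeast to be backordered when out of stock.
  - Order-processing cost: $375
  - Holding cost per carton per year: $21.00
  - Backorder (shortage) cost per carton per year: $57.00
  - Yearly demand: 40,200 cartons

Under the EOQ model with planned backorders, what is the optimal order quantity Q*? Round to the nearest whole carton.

Q* = √(2DS/H) · √((H + b)/b)
   = √(2 × 40,200 × 375 / 21) · √((21 + 57) / 57)
   = 1,198.213 × 1.1698 ≈ 1,401.66

1,402 cartons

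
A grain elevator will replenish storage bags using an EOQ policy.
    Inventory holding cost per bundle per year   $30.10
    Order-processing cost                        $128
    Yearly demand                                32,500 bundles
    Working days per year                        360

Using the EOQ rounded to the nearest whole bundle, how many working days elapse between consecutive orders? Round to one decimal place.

2DS/H = 2·32,500·128/30.1 = 276,411.96
EOQ = √276,411.96 ≈ 525.75 → Q = 526 bundles
Days between orders = 360 / (D/Q) = 360 / 61.787 ≈ 5.826

5.8 days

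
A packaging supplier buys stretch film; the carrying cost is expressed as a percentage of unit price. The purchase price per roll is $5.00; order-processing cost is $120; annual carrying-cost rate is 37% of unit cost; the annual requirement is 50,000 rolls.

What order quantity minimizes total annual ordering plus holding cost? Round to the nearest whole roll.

2,547 rolls

Holding cost per roll per year: H = 37% × $5 = $1.8500
Optimal lot size Q* = (2 × 50,000 × $120 / $1.85)^½ ≈ 2,546.86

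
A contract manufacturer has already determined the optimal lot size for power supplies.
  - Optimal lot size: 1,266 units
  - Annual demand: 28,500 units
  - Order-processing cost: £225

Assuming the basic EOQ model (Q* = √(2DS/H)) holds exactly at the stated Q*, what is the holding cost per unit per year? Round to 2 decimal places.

EOQ relation: Q² = 2DS/H, so rearrange for the unknown.
H = 2DS / Q² = 2 × 28,500 × 225 / 1,266² = 8.0018

£8.00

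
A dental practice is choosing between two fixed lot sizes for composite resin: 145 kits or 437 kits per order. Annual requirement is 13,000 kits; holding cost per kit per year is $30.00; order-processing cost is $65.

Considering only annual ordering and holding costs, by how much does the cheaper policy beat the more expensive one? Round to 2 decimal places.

Annual cost at Q: ordering D·S/Q plus holding Q·H/2.
TC(145) = (13,000/145)×65 + (145/2)×30 = $8,002.59
TC(437) = (13,000/437)×65 + (437/2)×30 = $8,488.64
Lots of 145 are cheaper by $486.05.

$486.05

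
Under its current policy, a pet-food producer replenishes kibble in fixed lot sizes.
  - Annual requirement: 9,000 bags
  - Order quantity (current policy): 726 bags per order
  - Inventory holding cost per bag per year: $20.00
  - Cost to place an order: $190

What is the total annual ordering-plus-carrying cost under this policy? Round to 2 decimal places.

Ordering: D/Q × S = 9,000/726 × $190 = $2,355.37
Holding:  Q/2 × H = 726/2 × $20 = $7,260.00
Total = $2,355.37 + $7,260.00 = $9,615.37

$9,615.37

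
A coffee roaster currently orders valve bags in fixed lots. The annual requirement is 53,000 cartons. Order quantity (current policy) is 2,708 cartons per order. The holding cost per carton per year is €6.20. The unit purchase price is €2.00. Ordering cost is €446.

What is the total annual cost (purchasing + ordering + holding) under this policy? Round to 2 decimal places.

Orders/yr = 53,000/2,708 = 19.572; ordering cost = 19.572 × €446 = €8,728.95
Average inventory = 2,708/2 = 1354; holding cost = 1354 × €6.2 = €8,394.80
Purchase cost = D·C = 53,000 × 2 = €106,000.00
Total = €8,728.95 + €8,394.80 + €106,000.00 = €123,123.75

€123,123.75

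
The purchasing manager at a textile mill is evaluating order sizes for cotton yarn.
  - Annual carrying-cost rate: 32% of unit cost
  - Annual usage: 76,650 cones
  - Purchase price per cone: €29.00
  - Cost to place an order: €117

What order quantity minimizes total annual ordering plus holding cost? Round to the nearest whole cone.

Carrying cost H = €29 × 32% = €9.2800/cone/yr
EOQ = √(2DS/H) = √(2 × 76,650 × 117 / 9.28)
    = √(1,932,769.40) ≈ 1,390.24

1,390 cones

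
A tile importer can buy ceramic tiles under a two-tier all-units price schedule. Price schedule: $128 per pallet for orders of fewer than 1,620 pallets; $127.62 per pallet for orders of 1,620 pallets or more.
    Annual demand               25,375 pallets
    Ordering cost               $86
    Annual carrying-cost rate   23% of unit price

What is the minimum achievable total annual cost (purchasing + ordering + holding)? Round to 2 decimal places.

$3,259,335.38

H₁ = 23%×$128 = $29.4400;  H₂ = 23%×$127.62 = $29.3526
EOQ₁ = √(2×25,375×86/29.4400) = 385.03  (< 1,620, feasible at tier 1)
EOQ₂ = √(2×25,375×86/29.3526) = 385.61  (< 1,620 → use Q = 1,620 at tier-2 price)
TC(tier 1 (EOQ₁), Q≈385.0) = $3,259,335.38
TC(tier 2, Q≈1,620.0) = $3,263,480.17
Minimum at tier 1 (EOQ₁): $3,259,335.38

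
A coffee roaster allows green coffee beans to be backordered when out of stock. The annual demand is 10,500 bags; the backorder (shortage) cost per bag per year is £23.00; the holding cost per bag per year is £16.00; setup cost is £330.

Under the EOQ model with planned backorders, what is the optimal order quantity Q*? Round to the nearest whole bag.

Q* = √(2DS/H) · √((H + b)/b)
   = √(2 × 10,500 × 330 / 16) · √((16 + 23) / 23)
   = 658.122 × 1.3022 ≈ 856.99

857 bags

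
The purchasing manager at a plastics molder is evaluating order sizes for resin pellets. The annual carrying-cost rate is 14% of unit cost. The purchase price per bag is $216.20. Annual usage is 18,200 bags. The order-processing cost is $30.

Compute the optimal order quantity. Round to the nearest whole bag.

190 bags

Holding cost per bag per year: H = 14% × $216.2 = $30.2680
EOQ = √(2DS/H) = √(2 × 18,200 × 30 / 30.268)
    = √(36,077.71) ≈ 189.94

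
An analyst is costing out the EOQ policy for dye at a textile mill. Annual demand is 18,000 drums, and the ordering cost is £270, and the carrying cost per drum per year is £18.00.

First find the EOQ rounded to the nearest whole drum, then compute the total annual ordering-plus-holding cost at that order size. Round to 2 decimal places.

EOQ = √(2DS/H) = √(2 × 18,000 × 270 / 18)
    = √(540,000.00) ≈ 734.85 → Q = 735 drums
Ordering: D/Q × S = 18,000/735 × £270 = £6,612.24
Holding:  Q/2 × H = 735/2 × £18 = £6,615.00
Total = £6,612.24 + £6,615.00 = £13,227.24

£13,227.24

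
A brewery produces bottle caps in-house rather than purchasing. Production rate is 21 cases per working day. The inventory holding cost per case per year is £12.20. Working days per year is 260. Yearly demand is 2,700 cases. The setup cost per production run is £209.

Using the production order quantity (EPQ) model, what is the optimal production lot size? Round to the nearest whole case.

d = 2,700/260 = 10.3846 cases/day;  effective holding cost H(1 − d/p) = 12.2·(1 − 10.3846/21) = 6.16703
Q* = √(2DS / H_eff) = √(2·2,700·209 / 6.16703) ≈ 427.79

428 cases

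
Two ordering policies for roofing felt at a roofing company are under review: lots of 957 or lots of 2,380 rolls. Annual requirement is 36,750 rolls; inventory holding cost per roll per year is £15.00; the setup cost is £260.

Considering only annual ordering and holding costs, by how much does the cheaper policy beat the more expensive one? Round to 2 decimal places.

£4,702.88

TC(Q) = (D/Q)S + (Q/2)H
TC(957) = (36,750/957)×260 + (957/2)×15 = £17,161.83
TC(2,380) = (36,750/2,380)×260 + (2,380/2)×15 = £21,864.71
Lots of 957 are cheaper by £4,702.88.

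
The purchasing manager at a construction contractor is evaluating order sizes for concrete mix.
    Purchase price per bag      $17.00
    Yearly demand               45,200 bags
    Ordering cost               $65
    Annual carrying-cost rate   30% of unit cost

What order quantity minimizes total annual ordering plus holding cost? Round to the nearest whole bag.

Holding cost per bag per year: H = 30% × $17 = $5.1000
2DS/H = 2·45,200·65/5.1 = 1,152,156.86
EOQ = √1,152,156.86 ≈ 1,073.39

1,073 bags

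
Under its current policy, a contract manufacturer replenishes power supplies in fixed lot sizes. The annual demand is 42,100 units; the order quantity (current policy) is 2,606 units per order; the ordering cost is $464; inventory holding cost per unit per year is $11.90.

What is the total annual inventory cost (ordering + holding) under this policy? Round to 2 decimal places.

$23,001.63

Annual ordering cost = (D/Q)·S = (42,100/2,606) × 464 = $7,495.93
Annual holding cost  = (Q/2)·H = (2,606/2) × 11.9 = $15,505.70
Total = $7,495.93 + $15,505.70 = $23,001.63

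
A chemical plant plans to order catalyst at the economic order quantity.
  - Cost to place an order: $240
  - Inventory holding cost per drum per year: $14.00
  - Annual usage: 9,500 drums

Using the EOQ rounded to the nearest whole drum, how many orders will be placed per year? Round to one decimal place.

16.6 orders per year

2DS/H = 2·9,500·240/14 = 325,714.29
EOQ = √325,714.29 ≈ 570.71 → Q = 571
N = D/Q = 9,500/571 ≈ 16.637 orders/yr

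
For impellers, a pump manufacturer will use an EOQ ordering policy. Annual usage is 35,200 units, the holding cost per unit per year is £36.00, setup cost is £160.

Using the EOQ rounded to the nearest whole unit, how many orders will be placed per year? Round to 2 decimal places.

Optimal lot size Q* = (2 × 35,200 × £160 / £36)^½ ≈ 559.36 → Q = 559
Orders per year = D/Q = 35,200 / 559 = 62.970

62.97 orders per year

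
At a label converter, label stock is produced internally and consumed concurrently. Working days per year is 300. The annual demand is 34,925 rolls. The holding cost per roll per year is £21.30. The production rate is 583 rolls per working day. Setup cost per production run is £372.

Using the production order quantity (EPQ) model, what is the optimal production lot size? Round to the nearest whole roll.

d = 34,925/300 = 116.4167 rolls/day;  effective holding cost H(1 − d/p) = 21.3·(1 − 116.4167/583) = 17.04670
Q* = √(2DS / H_eff) = √(2·34,925·372 / 17.04670) ≈ 1,234.62

1,235 rolls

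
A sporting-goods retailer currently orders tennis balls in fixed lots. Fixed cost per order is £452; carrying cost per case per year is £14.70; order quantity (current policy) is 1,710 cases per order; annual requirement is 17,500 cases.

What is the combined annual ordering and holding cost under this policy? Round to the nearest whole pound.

Ordering: D/Q × S = 17,500/1,710 × £452 = £4,625.73
Holding:  Q/2 × H = 1,710/2 × £14.7 = £12,568.50
Total = £4,625.73 + £12,568.50 = £17,194.23

£17,194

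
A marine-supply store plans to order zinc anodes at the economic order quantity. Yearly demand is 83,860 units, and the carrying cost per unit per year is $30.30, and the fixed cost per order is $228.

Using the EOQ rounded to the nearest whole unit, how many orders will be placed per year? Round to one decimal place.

74.7 orders per year

EOQ = √(2DS/H) = √(2 × 83,860 × 228 / 30.3)
    = √(1,262,051.49) ≈ 1,123.41 → Q = 1,123
N = D/Q = 83,860/1,123 ≈ 74.675 orders/yr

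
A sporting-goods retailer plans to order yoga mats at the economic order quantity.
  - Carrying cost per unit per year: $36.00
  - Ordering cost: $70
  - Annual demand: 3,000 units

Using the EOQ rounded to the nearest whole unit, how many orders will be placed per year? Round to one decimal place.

27.8 orders per year

EOQ = √(2DS/H) = √(2 × 3,000 × 70 / 36)
    = √(11,666.67) ≈ 108.01 → Q = 108
Orders per year = D/Q = 3,000 / 108 = 27.778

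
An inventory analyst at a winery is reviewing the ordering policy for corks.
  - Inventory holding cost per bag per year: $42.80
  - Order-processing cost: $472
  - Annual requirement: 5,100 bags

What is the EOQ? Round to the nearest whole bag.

335 bags

Optimal lot size Q* = (2 × 5,100 × $472 / $42.8)^½ ≈ 335.39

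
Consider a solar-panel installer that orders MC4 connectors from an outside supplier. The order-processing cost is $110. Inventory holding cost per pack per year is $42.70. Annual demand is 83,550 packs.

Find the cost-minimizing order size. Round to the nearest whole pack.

2DS/H = 2·83,550·110/42.7 = 430,468.38
EOQ = √430,468.38 ≈ 656.10

656 packs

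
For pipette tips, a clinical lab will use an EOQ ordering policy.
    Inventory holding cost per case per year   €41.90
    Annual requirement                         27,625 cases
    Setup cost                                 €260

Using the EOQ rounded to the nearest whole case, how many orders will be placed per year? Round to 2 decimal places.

47.14 orders per year

Q* = √(2·D·S / H) = √(2·27,625·260 / 41.9) = √342,840.1 ≈ 585.53 → Q = 586
Orders per year = D/Q = 27,625 / 586 = 47.142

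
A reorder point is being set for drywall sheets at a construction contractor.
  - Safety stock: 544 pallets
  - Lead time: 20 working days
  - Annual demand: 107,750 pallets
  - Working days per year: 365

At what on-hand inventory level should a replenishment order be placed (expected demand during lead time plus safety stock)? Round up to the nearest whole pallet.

Daily demand d = 107,750 / 365 = 295.205 pallets/day
Demand during lead time = 295.205 × 20 = 5,904.11
Reorder point = 5,904.11 + 544 = 6,448.11 → round up

6,449 pallets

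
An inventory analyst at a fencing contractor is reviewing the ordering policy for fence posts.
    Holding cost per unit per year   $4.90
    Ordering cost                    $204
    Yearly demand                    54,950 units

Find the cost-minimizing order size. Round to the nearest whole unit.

Optimal lot size Q* = (2 × 54,950 × $204 / $4.9)^½ ≈ 2,139.03

2,139 units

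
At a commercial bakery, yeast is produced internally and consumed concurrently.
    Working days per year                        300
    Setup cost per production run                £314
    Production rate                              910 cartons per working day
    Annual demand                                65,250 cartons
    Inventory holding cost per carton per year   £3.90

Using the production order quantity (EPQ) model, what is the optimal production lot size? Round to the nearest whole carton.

Daily demand d = 65,250/300 = 217.500; p = 910; 1 − d/p = 0.76099
EPQ = √(2DS / (H(1 − d/p)))
    = √(2 × 65,250 × 314 / (3.9 × 0.76099)) ≈ 3,715.77

3,716 cartons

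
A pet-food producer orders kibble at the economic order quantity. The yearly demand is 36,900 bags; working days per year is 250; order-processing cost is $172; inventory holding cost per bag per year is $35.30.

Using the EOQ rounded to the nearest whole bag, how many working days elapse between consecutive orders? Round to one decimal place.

4.1 days

Optimal lot size Q* = (2 × 36,900 × $172 / $35.3)^½ ≈ 599.66 → Q = 600 bags
T = Q/D × 250 days = 600/36,900 × 250 = 4.065 days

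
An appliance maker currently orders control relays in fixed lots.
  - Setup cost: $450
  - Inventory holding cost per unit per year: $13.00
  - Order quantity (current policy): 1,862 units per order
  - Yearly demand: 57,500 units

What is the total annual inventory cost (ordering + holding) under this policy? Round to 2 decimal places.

$25,999.35

Annual ordering cost = (D/Q)·S = (57,500/1,862) × 450 = $13,896.35
Annual holding cost  = (Q/2)·H = (1,862/2) × 13 = $12,103.00
Total = $13,896.35 + $12,103.00 = $25,999.35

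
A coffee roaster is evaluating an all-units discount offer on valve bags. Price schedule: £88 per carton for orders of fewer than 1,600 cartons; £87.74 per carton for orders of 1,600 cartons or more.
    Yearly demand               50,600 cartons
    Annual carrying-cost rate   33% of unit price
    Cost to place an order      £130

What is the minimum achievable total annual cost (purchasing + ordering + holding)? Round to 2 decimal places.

£4,466,918.61

H₁ = 33%×£88 = £29.0400;  H₂ = 33%×£87.74 = £28.9542
EOQ₁ = √(2×50,600×130/29.0400) = 673.08  (< 1,600, feasible at tier 1)
EOQ₂ = √(2×50,600×130/28.9542) = 674.07  (< 1,600 → use Q = 1,600 at tier-2 price)
TC(tier 1 (EOQ₁), Q≈673.1) = £4,472,346.11
TC(tier 2, Q≈1,600.0) = £4,466,918.61
Minimum at tier 2: £4,466,918.61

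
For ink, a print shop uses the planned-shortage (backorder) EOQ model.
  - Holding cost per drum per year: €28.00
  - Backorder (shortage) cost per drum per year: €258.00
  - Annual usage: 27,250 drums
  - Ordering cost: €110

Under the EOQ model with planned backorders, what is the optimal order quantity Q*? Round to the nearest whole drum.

Q* = √(2DS/H) · √((H + b)/b)
   = √(2 × 27,250 × 110 / 28) · √((28 + 258) / 258)
   = 462.717 × 1.0529 ≈ 487.18

487 drums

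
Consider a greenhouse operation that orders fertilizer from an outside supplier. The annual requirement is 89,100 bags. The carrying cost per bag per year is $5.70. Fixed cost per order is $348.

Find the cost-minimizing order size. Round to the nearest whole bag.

Q* = √(2·D·S / H) = √(2·89,100·348 / 5.7) = √10,879,578.9 ≈ 3,298.42

3,298 bags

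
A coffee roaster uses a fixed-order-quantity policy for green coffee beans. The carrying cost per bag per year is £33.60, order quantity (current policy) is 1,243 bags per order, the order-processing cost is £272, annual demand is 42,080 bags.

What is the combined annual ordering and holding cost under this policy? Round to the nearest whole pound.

£30,091

Orders/yr = 42,080/1,243 = 33.854; ordering cost = 33.854 × £272 = £9,208.17
Average inventory = 1,243/2 = 621.5; holding cost = 621.5 × £33.6 = £20,882.40
Total = £9,208.17 + £20,882.40 = £30,090.57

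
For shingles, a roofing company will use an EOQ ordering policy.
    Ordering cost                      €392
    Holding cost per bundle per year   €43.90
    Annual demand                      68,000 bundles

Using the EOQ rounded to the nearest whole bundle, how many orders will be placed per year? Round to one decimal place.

61.7 orders per year

2DS/H = 2·68,000·392/43.9 = 1,214,396.36
EOQ = √1,214,396.36 ≈ 1,102.00 → Q = 1,102
N = D/Q = 68,000/1,102 ≈ 61.706 orders/yr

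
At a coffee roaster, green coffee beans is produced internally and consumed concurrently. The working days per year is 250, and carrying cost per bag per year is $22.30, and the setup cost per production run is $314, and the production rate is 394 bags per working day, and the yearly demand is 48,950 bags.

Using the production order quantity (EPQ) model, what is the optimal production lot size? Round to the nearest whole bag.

1,655 bags

Daily demand d = 48,950/250 = 195.800; p = 394; 1 − d/p = 0.50305
EPQ = √(2DS / (H(1 − d/p)))
    = √(2 × 48,950 × 314 / (22.3 × 0.50305)) ≈ 1,655.39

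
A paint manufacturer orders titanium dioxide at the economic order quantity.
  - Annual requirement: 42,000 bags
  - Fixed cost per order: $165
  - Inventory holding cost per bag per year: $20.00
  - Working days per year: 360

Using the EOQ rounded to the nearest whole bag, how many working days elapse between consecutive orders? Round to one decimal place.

Optimal lot size Q* = (2 × 42,000 × $165 / $20)^½ ≈ 832.47 → Q = 832 bags
T = Q/D × 360 days = 832/42,000 × 360 = 7.131 days

7.1 days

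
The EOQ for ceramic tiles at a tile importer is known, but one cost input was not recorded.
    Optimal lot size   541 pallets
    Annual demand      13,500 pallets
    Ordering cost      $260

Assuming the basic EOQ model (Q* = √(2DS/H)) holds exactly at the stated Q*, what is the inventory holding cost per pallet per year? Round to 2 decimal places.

$23.99

From Q* = √(2DS/H) ⇒ Q*² = 2DS/H.
H = 2DS / Q² = 2 × 13,500 × 260 / 541² = 23.9852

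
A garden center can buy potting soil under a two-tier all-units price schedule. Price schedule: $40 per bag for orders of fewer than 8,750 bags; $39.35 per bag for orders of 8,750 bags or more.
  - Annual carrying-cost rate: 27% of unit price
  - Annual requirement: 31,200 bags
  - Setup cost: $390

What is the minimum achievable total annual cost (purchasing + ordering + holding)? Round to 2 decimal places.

$1,264,212.00

H₁ = 27%×$40 = $10.8000;  H₂ = 27%×$39.35 = $10.6245
EOQ₁ = √(2×31,200×390/10.8000) = 1,501.11  (< 8,750, feasible at tier 1)
EOQ₂ = √(2×31,200×390/10.6245) = 1,513.46  (< 8,750 → use Q = 8,750 at tier-2 price)
TC(tier 1 (EOQ₁), Q≈1,501.1) = $1,264,212.00
TC(tier 2, Q≈8,750.0) = $1,275,592.82
Minimum at tier 1 (EOQ₁): $1,264,212.00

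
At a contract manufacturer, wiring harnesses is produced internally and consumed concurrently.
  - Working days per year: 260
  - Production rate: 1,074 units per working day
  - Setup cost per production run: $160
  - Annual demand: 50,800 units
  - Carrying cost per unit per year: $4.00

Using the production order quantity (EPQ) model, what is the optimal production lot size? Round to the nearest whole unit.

Daily demand d = 50,800/260 = 195.385; p = 1074; 1 − d/p = 0.81808
EPQ = √(2DS / (H(1 − d/p)))
    = √(2 × 50,800 × 160 / (4 × 0.81808)) ≈ 2,228.84

2,229 units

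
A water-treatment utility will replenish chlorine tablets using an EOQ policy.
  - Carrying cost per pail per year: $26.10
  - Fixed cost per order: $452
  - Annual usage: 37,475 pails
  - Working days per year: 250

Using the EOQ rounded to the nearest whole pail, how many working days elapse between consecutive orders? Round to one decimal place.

7.6 days

2DS/H = 2·37,475·452/26.1 = 1,297,984.67
EOQ = √1,297,984.67 ≈ 1,139.29 → Q = 1,139 pails
Days between orders = 250 / (D/Q) = 250 / 32.902 ≈ 7.598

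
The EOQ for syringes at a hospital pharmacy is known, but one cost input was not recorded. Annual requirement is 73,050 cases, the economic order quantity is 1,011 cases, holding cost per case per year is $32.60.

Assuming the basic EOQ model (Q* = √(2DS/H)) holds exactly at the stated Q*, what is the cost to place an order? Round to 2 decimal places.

$228.07

From Q* = √(2DS/H) ⇒ Q*² = 2DS/H.
S = Q²H / (2D) = 1,011² × 32.6 / (2 × 73,050) = 228.0708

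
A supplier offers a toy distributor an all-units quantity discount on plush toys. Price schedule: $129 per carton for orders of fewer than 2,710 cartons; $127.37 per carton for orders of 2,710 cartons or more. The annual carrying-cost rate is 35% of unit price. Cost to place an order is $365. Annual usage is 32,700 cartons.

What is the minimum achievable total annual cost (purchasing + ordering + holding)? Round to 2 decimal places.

$4,229,808.47

H₁ = 35%×$129 = $45.1500;  H₂ = 35%×$127.37 = $44.5795
EOQ₁ = √(2×32,700×365/45.1500) = 727.12  (< 2,710, feasible at tier 1)
EOQ₂ = √(2×32,700×365/44.5795) = 731.76  (< 2,710 → use Q = 2,710 at tier-2 price)
TC(tier 1 (EOQ₁), Q≈727.1) = $4,251,129.49
TC(tier 2, Q≈2,710.0) = $4,229,808.47
Minimum at tier 2: $4,229,808.47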